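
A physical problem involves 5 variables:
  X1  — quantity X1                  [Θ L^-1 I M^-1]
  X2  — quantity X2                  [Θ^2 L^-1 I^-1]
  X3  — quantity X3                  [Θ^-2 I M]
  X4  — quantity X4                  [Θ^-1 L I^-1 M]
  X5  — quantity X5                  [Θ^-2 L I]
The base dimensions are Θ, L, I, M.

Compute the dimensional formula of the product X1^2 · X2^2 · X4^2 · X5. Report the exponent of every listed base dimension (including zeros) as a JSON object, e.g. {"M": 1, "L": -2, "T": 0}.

{"Θ": 2, "L": -1, "I": -1, "M": 0}

Exponent matrix [Θ,L,I,M] × [X1,X2,X3,X4,X5]:
  Θ: [ 1  2 -2 -1 -2]
  L: [-1 -1  0  1  1]
  I: [ 1 -1  1 -1  1]
  M: [-1  0  1  1  0]
  [Θ]: (2)·1+(2)·2+(2)·-1+(1)·-2 = 2
  [L]: (2)·-1+(2)·-1+(2)·1+(1)·1 = -1
  [I]: (2)·1+(2)·-1+(2)·-1+(1)·1 = -1
  [M]: (2)·-1+(2)·0+(2)·1+(1)·0 = 0
⇒ Θ^2 L^-1 I^-1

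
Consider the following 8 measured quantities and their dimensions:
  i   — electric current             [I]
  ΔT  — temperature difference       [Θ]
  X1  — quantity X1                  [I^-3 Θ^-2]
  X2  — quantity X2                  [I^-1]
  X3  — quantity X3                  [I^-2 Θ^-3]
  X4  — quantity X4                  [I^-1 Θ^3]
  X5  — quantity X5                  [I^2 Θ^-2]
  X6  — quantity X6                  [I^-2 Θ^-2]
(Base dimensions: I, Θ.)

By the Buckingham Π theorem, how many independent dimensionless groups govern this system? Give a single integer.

6

Exponent matrix [I,Θ] × [i,ΔT,X1,X2,X3,X4,X5,X6]:
  I: [ 1  0 -3 -1 -2 -1  2 -2]
  Θ: [ 0  1 -2  0 -3  3 -2 -2]
Echelon form has 2 nonzero rows (pivots: i,ΔT)
Π count = n − r = 8 − 2 = 6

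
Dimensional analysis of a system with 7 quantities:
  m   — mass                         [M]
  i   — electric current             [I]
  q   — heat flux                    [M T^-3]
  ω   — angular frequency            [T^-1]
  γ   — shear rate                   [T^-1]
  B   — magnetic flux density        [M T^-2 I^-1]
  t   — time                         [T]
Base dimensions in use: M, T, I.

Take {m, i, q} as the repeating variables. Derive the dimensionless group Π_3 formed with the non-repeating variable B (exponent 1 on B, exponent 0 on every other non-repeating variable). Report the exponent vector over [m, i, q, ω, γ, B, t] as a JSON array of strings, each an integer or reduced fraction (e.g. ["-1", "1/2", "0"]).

Exponent matrix [M,T,I] × [m,i,q,ω,γ,B,t]:
  M: [ 1  0  1  0  0  1  0]
  T: [ 0  0 -3 -1 -1 -2  1]
  I: [ 0  1  0  0  0 -1  0]
RREF → pivots at {m,i,q} ⇒ r = 3
Pivot set = {m,i,q}, free = {ω,γ,B,t}
RREF:
  r0: [   1    0    0 -1/3 -1/3  1/3  1/3]
  r1: [   0    1    0    0    0   -1    0]
  r2: [   0    0    1  1/3  1/3  2/3 -1/3]
Fix exponent of B at 1, ω at 0, γ at 0, t at 0; solve each RREF row for its pivot's exponent:
  r0: exp(m) + (1/3)·1 = 0 ⇒ exp(m) = -1/3
  r1: exp(i) + (-1)·1 = 0 ⇒ exp(i) = 1
  r2: exp(q) + (2/3)·1 = 0 ⇒ exp(q) = -2/3
Π_3 = m^(-1/3) · i · q^(-2/3) · B

["-1/3", "1", "-2/3", "0", "0", "1", "0"]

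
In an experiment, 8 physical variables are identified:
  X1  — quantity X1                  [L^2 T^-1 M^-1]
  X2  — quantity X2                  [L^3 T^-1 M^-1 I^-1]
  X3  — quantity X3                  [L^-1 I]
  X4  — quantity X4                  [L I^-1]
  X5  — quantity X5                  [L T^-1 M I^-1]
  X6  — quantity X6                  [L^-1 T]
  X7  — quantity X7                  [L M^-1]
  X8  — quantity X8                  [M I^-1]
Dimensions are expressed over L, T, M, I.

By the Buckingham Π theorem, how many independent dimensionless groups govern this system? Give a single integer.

5

Write exponents as rows L,T,M,I / cols X1,X2,X3,X4,X5,X6,X7,X8:
  L: [ 2  3 -1  1  1 -1  1  0]
  T: [-1 -1  0  0 -1  1  0  0]
  M: [-1 -1  0  0  1  0 -1  1]
  I: [ 0 -1  1 -1 -1  0  0 -1]
Row reduction gives pivot columns X1,X2,X5; rank = 3
n=8, r=3 ⇒ 5 dimensionless groups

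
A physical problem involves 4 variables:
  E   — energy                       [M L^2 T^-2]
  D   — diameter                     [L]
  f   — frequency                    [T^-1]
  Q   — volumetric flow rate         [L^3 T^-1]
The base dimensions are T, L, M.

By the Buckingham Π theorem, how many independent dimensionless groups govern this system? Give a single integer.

Dimensional matrix (T×L×M by E×D×f×Q):
  T: [-2  0 -1 -1]
  L: [ 2  1  0  3]
  M: [ 1  0  0  0]
Row reduction gives pivot columns E,D,f; rank = 3
n=4, r=3 ⇒ 1 dimensionless group

1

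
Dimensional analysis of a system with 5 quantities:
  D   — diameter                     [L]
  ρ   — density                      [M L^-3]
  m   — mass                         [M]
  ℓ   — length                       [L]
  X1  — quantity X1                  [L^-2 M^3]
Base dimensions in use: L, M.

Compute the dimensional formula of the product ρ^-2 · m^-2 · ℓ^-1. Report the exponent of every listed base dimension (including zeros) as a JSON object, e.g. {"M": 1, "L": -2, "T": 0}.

Write exponents as rows L,M / cols D,ρ,m,ℓ,X1:
  L: [ 1 -3  0  1 -2]
  M: [ 0  1  1  0  3]
  [L]: (-2)·-3+(-2)·0+(-1)·1 = 5
  [M]: (-2)·1+(-2)·1+(-1)·0 = -4
⇒ L^5 M^-4

{"L": 5, "M": -4}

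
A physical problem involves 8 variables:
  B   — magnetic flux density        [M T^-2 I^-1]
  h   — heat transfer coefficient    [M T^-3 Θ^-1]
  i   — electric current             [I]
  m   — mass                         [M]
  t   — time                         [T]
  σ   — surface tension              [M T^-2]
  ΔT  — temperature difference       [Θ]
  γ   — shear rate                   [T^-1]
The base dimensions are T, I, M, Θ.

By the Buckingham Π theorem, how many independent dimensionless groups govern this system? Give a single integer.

4

Exponent matrix [T,I,M,Θ] × [B,h,i,m,t,σ,ΔT,γ]:
  T: [-2 -3  0  0  1 -2  0 -1]
  I: [-1  0  1  0  0  0  0  0]
  M: [ 1  1  0  1  0  1  0  0]
  Θ: [ 0 -1  0  0  0  0  1  0]
RREF → pivots at {B,h,i,m} ⇒ r = 4
n=8, r=4 ⇒ 4 dimensionless groups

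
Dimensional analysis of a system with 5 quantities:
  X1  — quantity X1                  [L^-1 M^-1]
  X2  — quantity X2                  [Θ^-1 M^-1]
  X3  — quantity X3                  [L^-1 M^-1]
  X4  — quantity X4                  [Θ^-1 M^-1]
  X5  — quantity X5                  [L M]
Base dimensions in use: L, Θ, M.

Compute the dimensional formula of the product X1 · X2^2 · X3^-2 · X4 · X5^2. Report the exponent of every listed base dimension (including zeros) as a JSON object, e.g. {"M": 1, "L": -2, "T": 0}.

Dimensional matrix (L×Θ×M by X1×X2×X3×X4×X5):
  L: [-1  0 -1  0  1]
  Θ: [ 0 -1  0 -1  0]
  M: [-1 -1 -1 -1  1]
  [L]: (1)·-1+(2)·0+(-2)·-1+(1)·0+(2)·1 = 3
  [Θ]: (1)·0+(2)·-1+(-2)·0+(1)·-1+(2)·0 = -3
  [M]: (1)·-1+(2)·-1+(-2)·-1+(1)·-1+(2)·1 = 0
⇒ L^3 Θ^-3

{"L": 3, "Θ": -3, "M": 0}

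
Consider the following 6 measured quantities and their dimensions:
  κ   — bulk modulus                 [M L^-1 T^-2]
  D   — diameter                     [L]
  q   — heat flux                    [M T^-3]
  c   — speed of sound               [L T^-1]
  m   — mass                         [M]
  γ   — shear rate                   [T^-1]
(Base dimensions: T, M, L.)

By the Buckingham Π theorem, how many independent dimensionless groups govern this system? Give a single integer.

Exponent matrix [T,M,L] × [κ,D,q,c,m,γ]:
  T: [-2  0 -3 -1  0 -1]
  M: [ 1  0  1  0  1  0]
  L: [-1  1  0  1  0  0]
Echelon form has 3 nonzero rows (pivots: κ,D,q)
Π count = n − r = 6 − 3 = 3

3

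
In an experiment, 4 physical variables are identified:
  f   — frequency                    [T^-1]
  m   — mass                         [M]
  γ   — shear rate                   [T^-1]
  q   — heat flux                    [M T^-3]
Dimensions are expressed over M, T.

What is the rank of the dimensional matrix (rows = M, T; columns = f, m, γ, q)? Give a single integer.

Exponent matrix [M,T] × [f,m,γ,q]:
  M: [ 0  1  0  1]
  T: [-1  0 -1 -3]
Echelon form has 2 nonzero rows (pivots: f,m)

2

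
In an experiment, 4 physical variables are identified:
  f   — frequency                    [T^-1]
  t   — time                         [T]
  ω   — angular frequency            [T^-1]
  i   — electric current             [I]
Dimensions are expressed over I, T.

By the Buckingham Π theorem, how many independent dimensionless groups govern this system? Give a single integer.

2

Write exponents as rows I,T / cols f,t,ω,i:
  I: [ 0  0  0  1]
  T: [-1  1 -1  0]
Echelon form has 2 nonzero rows (pivots: f,i)
Π count = n − r = 4 − 2 = 2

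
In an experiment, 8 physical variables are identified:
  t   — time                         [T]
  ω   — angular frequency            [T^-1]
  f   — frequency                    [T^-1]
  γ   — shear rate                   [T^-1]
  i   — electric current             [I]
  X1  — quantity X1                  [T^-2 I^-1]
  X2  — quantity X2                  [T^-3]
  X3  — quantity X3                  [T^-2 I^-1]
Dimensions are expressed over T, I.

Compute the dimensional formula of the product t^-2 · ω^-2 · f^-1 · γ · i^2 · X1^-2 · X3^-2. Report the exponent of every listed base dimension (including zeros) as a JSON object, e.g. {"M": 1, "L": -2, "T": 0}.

{"T": 8, "I": 6}

Dimensional matrix (T×I by t×ω×f×γ×i×X1×X2×X3):
  T: [ 1 -1 -1 -1  0 -2 -3 -2]
  I: [ 0  0  0  0  1 -1  0 -1]
  [T]: (-2)·1+(-2)·-1+(-1)·-1+(1)·-1+(2)·0+(-2)·-2+(-2)·-2 = 8
  [I]: (-2)·0+(-2)·0+(-1)·0+(1)·0+(2)·1+(-2)·-1+(-2)·-1 = 6
⇒ T^8 I^6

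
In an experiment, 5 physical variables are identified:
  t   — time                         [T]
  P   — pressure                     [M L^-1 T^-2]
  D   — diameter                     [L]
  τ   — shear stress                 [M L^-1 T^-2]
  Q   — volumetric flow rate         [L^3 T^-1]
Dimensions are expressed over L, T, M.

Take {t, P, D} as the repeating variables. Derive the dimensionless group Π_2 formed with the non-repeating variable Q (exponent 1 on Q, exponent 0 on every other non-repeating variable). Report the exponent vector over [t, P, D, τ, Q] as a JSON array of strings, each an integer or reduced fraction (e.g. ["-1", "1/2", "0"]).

["1", "0", "-3", "0", "1"]

Exponent matrix [L,T,M] × [t,P,D,τ,Q]:
  L: [ 0 -1  1 -1  3]
  T: [ 1 -2  0 -2 -1]
  M: [ 0  1  0  1  0]
Row reduction gives pivot columns t,P,D; rank = 3
Pivot set = {t,P,D}, free = {τ,Q}
RREF:
  r0: [   1    0    0    0   -1]
  r1: [   0    1    0    1    0]
  r2: [   0    0    1    0    3]
Fix exponent of Q at 1, τ at 0; solve each RREF row for its pivot's exponent:
  r0: exp(t) + (-1)·1 = 0 ⇒ exp(t) = 1
  r1: exp(P) + (0)·1 = 0 ⇒ exp(P) = 0
  r2: exp(D) + (3)·1 = 0 ⇒ exp(D) = -3
Π_2 = t · D^-3 · Q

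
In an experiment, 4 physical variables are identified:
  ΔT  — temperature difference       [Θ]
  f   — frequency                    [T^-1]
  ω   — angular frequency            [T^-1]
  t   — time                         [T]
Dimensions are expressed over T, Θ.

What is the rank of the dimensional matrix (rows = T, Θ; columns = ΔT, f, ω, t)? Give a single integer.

2

Dimensional matrix (T×Θ by ΔT×f×ω×t):
  T: [ 0 -1 -1  1]
  Θ: [ 1  0  0  0]
RREF → pivots at {ΔT,f} ⇒ r = 2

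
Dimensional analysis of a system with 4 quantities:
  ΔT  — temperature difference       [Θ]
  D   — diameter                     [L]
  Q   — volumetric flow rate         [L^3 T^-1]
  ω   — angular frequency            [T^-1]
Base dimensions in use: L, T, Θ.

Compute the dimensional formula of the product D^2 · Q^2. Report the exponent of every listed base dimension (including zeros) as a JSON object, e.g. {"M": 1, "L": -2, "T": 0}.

Dimensional matrix (L×T×Θ by ΔT×D×Q×ω):
  L: [ 0  1  3  0]
  T: [ 0  0 -1 -1]
  Θ: [ 1  0  0  0]
  [L]: (2)·1+(2)·3 = 8
  [T]: (2)·0+(2)·-1 = -2
  [Θ]: (2)·0+(2)·0 = 0
⇒ L^8 T^-2

{"L": 8, "T": -2, "Θ": 0}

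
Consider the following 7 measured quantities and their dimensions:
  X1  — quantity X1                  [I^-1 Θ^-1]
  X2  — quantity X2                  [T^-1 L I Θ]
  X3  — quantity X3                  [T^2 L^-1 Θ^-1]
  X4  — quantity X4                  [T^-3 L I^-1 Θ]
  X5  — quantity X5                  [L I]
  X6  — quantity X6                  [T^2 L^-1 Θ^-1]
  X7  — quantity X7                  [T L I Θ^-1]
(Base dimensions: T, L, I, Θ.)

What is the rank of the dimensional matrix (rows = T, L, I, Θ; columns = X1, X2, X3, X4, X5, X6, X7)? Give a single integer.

Write exponents as rows T,L,I,Θ / cols X1,X2,X3,X4,X5,X6,X7:
  T: [ 0 -1  2 -3  0  2  1]
  L: [ 0  1 -1  1  1 -1  1]
  I: [-1  1  0 -1  1  0  1]
  Θ: [-1  1 -1  1  0 -1 -1]
Row reduction gives pivot columns X1,X2,X3; rank = 3

3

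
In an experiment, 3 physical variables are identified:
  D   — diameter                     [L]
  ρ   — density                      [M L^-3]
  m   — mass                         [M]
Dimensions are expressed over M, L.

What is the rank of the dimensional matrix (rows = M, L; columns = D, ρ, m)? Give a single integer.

2

Dimensional matrix (M×L by D×ρ×m):
  M: [ 0  1  1]
  L: [ 1 -3  0]
RREF → pivots at {D,ρ} ⇒ r = 2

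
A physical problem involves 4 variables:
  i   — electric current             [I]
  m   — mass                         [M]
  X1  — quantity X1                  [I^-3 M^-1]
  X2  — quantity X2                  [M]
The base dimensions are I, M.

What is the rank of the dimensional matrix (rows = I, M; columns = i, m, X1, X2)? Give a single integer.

Dimensional matrix (I×M by i×m×X1×X2):
  I: [ 1  0 -3  0]
  M: [ 0  1 -1  1]
Row reduction gives pivot columns i,m; rank = 2

2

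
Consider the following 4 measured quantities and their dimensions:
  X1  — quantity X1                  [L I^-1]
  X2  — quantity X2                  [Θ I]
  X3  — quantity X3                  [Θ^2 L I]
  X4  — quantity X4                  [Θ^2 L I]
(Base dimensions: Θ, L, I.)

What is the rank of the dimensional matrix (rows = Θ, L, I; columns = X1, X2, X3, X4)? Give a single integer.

2

Write exponents as rows Θ,L,I / cols X1,X2,X3,X4:
  Θ: [ 0  1  2  2]
  L: [ 1  0  1  1]
  I: [-1  1  1  1]
RREF → pivots at {X1,X2} ⇒ r = 2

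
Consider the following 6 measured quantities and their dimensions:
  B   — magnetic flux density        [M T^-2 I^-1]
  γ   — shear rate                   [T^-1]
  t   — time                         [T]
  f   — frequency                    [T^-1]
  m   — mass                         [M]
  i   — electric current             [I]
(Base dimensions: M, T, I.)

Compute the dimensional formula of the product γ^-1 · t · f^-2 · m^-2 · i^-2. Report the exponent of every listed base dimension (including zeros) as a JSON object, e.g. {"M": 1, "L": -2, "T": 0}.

{"M": -2, "T": 4, "I": -2}

Dimensional matrix (M×T×I by B×γ×t×f×m×i):
  M: [ 1  0  0  0  1  0]
  T: [-2 -1  1 -1  0  0]
  I: [-1  0  0  0  0  1]
  [M]: (-1)·0+(1)·0+(-2)·0+(-2)·1+(-2)·0 = -2
  [T]: (-1)·-1+(1)·1+(-2)·-1+(-2)·0+(-2)·0 = 4
  [I]: (-1)·0+(1)·0+(-2)·0+(-2)·0+(-2)·1 = -2
⇒ M^-2 T^4 I^-2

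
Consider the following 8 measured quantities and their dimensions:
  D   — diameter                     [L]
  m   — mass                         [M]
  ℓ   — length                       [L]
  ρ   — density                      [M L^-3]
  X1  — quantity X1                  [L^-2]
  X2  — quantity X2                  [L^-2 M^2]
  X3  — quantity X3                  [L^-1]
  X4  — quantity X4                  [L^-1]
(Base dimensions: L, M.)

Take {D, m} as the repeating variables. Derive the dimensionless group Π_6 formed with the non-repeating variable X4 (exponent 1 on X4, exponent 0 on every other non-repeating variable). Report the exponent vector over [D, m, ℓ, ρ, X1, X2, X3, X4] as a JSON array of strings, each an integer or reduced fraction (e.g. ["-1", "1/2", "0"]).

Write exponents as rows L,M / cols D,m,ℓ,ρ,X1,X2,X3,X4:
  L: [ 1  0  1 -3 -2 -2 -1 -1]
  M: [ 0  1  0  1  0  2  0  0]
RREF → pivots at {D,m} ⇒ r = 2
Pivot set = {D,m}, free = {ℓ,ρ,X1,X2,X3,X4}
RREF:
  r0: [   1    0    1   -3   -2   -2   -1   -1]
  r1: [   0    1    0    1    0    2    0    0]
Fix exponent of X4 at 1, ℓ at 0, ρ at 0, X1 at 0, X2 at 0, X3 at 0; solve each RREF row for its pivot's exponent:
  r0: exp(D) + (-1)·1 = 0 ⇒ exp(D) = 1
  r1: exp(m) + (0)·1 = 0 ⇒ exp(m) = 0
Π_6 = D · X4

["1", "0", "0", "0", "0", "0", "0", "1"]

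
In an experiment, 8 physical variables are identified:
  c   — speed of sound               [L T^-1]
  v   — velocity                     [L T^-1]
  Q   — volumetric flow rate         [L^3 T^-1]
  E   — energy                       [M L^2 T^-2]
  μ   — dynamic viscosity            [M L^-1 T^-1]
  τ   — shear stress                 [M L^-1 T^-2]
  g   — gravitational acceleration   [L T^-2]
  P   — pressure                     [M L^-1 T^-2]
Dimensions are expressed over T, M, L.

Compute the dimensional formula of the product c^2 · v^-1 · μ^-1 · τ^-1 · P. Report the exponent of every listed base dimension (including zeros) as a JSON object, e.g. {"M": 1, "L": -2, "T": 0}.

Dimensional matrix (T×M×L by c×v×Q×E×μ×τ×g×P):
  T: [-1 -1 -1 -2 -1 -2 -2 -2]
  M: [ 0  0  0  1  1  1  0  1]
  L: [ 1  1  3  2 -1 -1  1 -1]
  [T]: (2)·-1+(-1)·-1+(-1)·-1+(-1)·-2+(1)·-2 = 0
  [M]: (2)·0+(-1)·0+(-1)·1+(-1)·1+(1)·1 = -1
  [L]: (2)·1+(-1)·1+(-1)·-1+(-1)·-1+(1)·-1 = 2
⇒ M^-1 L^2

{"T": 0, "M": -1, "L": 2}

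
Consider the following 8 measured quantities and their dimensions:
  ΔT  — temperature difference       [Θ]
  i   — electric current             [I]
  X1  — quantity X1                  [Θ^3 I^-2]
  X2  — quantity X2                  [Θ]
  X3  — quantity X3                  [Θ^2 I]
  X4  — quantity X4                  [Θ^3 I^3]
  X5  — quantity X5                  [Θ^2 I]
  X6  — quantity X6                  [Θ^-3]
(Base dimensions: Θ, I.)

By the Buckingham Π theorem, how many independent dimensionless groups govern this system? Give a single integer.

Exponent matrix [Θ,I] × [ΔT,i,X1,X2,X3,X4,X5,X6]:
  Θ: [ 1  0  3  1  2  3  2 -3]
  I: [ 0  1 -2  0  1  3  1  0]
Echelon form has 2 nonzero rows (pivots: ΔT,i)
8 vars − rank 2 = 6 Π groups

6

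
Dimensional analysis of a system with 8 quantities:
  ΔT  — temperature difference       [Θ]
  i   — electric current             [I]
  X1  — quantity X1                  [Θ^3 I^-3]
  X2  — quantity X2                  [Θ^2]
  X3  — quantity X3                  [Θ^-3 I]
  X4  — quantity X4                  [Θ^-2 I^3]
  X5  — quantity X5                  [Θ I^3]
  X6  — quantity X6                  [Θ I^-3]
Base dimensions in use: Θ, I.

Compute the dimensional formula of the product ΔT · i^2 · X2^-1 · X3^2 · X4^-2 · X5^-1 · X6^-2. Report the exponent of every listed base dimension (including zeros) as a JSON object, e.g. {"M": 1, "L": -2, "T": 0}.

{"Θ": -6, "I": 1}

Exponent matrix [Θ,I] × [ΔT,i,X1,X2,X3,X4,X5,X6]:
  Θ: [ 1  0  3  2 -3 -2  1  1]
  I: [ 0  1 -3  0  1  3  3 -3]
  [Θ]: (1)·1+(2)·0+(-1)·2+(2)·-3+(-2)·-2+(-1)·1+(-2)·1 = -6
  [I]: (1)·0+(2)·1+(-1)·0+(2)·1+(-2)·3+(-1)·3+(-2)·-3 = 1
⇒ Θ^-6 I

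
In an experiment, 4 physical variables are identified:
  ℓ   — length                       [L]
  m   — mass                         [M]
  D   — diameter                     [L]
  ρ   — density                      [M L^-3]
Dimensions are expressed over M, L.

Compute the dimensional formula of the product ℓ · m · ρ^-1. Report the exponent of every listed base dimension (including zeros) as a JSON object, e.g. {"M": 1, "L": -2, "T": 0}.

{"M": 0, "L": 4}

Dimensional matrix (M×L by ℓ×m×D×ρ):
  M: [ 0  1  0  1]
  L: [ 1  0  1 -3]
  [M]: (1)·0+(1)·1+(-1)·1 = 0
  [L]: (1)·1+(1)·0+(-1)·-3 = 4
⇒ L^4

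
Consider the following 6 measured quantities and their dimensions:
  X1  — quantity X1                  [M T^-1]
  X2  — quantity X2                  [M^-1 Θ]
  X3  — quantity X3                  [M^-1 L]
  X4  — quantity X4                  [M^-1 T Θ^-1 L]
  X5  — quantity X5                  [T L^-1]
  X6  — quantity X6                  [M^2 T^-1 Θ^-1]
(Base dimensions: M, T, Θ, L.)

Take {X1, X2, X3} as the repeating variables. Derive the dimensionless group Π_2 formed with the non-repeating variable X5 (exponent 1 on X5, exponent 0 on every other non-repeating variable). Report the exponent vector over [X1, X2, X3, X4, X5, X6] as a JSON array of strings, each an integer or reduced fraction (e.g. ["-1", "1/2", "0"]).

Write exponents as rows M,T,Θ,L / cols X1,X2,X3,X4,X5,X6:
  M: [ 1 -1 -1 -1  0  2]
  T: [-1  0  0  1  1 -1]
  Θ: [ 0  1  0 -1  0 -1]
  L: [ 0  0  1  1 -1  0]
RREF → pivots at {X1,X2,X3} ⇒ r = 3
Pivot set = {X1,X2,X3}, free = {X4,X5,X6}
RREF:
  r0: [   1    0    0   -1   -1    1]
  r1: [   0    1    0   -1    0   -1]
  r2: [   0    0    1    1   -1    0]
  r3: [   0    0    0    0    0    0]
Fix exponent of X5 at 1, X4 at 0, X6 at 0; solve each RREF row for its pivot's exponent:
  r0: exp(X1) + (-1)·1 = 0 ⇒ exp(X1) = 1
  r1: exp(X2) + (0)·1 = 0 ⇒ exp(X2) = 0
  r2: exp(X3) + (-1)·1 = 0 ⇒ exp(X3) = 1
Π_2 = X1 · X3 · X5

["1", "0", "1", "0", "1", "0"]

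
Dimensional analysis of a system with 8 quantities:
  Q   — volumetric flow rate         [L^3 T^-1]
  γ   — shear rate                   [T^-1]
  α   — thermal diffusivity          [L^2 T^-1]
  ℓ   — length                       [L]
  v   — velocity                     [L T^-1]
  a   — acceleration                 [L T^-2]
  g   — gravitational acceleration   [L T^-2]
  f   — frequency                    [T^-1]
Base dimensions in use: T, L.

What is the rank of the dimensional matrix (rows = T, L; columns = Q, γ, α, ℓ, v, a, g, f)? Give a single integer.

Dimensional matrix (T×L by Q×γ×α×ℓ×v×a×g×f):
  T: [-1 -1 -1  0 -1 -2 -2 -1]
  L: [ 3  0  2  1  1  1  1  0]
Echelon form has 2 nonzero rows (pivots: Q,γ)

2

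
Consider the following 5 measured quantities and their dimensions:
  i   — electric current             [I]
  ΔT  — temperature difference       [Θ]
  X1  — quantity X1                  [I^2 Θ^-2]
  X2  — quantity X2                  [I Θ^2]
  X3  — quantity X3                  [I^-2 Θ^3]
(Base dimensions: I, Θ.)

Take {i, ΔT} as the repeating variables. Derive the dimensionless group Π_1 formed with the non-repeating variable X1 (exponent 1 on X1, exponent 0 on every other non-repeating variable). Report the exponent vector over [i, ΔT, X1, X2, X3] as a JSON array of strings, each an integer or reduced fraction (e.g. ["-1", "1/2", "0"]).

Write exponents as rows I,Θ / cols i,ΔT,X1,X2,X3:
  I: [ 1  0  2  1 -2]
  Θ: [ 0  1 -2  2  3]
Row reduction gives pivot columns i,ΔT; rank = 2
Repeat: i,ΔT; free: X1,X2,X3
RREF:
  r0: [   1    0    2    1   -2]
  r1: [   0    1   -2    2    3]
Fix exponent of X1 at 1, X2 at 0, X3 at 0; solve each RREF row for its pivot's exponent:
  r0: exp(i) + (2)·1 = 0 ⇒ exp(i) = -2
  r1: exp(ΔT) + (-2)·1 = 0 ⇒ exp(ΔT) = 2
Π_1 = i^-2 · ΔT^2 · X1

["-2", "2", "1", "0", "0"]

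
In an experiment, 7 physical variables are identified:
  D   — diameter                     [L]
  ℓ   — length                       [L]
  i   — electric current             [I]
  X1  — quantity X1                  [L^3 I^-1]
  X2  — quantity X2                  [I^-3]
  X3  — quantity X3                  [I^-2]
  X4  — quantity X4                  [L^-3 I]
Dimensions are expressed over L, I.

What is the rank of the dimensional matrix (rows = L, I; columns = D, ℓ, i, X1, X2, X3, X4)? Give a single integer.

2

Write exponents as rows L,I / cols D,ℓ,i,X1,X2,X3,X4:
  L: [ 1  1  0  3  0  0 -3]
  I: [ 0  0  1 -1 -3 -2  1]
RREF → pivots at {D,i} ⇒ r = 2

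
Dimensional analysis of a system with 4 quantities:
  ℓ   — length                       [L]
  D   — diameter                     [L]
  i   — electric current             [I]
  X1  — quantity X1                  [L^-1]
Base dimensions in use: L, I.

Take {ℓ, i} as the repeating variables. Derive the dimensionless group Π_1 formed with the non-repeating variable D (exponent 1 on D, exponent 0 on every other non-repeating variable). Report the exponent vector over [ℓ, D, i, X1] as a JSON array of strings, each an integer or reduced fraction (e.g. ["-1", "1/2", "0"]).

["-1", "1", "0", "0"]

Dimensional matrix (L×I by ℓ×D×i×X1):
  L: [ 1  1  0 -1]
  I: [ 0  0  1  0]
Echelon form has 2 nonzero rows (pivots: ℓ,i)
Repeat: ℓ,i; free: D,X1
RREF:
  r0: [   1    1    0   -1]
  r1: [   0    0    1    0]
Fix exponent of D at 1, X1 at 0; solve each RREF row for its pivot's exponent:
  r0: exp(ℓ) + (1)·1 = 0 ⇒ exp(ℓ) = -1
  r1: exp(i) + (0)·1 = 0 ⇒ exp(i) = 0
Π_1 = ℓ^-1 · D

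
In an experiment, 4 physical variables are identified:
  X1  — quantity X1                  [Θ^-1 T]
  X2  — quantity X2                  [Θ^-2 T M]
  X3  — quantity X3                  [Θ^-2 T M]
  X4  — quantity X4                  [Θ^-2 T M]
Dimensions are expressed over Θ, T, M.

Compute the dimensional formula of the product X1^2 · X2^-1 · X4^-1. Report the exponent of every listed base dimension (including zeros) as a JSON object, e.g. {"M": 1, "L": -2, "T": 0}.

Exponent matrix [Θ,T,M] × [X1,X2,X3,X4]:
  Θ: [-1 -2 -2 -2]
  T: [ 1  1  1  1]
  M: [ 0  1  1  1]
  [Θ]: (2)·-1+(-1)·-2+(-1)·-2 = 2
  [T]: (2)·1+(-1)·1+(-1)·1 = 0
  [M]: (2)·0+(-1)·1+(-1)·1 = -2
⇒ Θ^2 M^-2

{"Θ": 2, "T": 0, "M": -2}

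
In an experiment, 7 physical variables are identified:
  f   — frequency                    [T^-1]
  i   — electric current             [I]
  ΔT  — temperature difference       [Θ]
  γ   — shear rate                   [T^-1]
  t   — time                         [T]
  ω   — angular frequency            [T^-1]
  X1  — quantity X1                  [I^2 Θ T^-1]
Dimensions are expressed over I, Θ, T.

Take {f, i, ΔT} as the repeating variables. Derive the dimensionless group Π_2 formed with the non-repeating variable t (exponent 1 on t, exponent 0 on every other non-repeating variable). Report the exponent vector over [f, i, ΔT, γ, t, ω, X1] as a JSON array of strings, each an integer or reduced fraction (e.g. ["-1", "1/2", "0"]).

["1", "0", "0", "0", "1", "0", "0"]

Exponent matrix [I,Θ,T] × [f,i,ΔT,γ,t,ω,X1]:
  I: [ 0  1  0  0  0  0  2]
  Θ: [ 0  0  1  0  0  0  1]
  T: [-1  0  0 -1  1 -1 -1]
Echelon form has 3 nonzero rows (pivots: f,i,ΔT)
Pivot set = {f,i,ΔT}, free = {γ,t,ω,X1}
RREF:
  r0: [   1    0    0    1   -1    1    1]
  r1: [   0    1    0    0    0    0    2]
  r2: [   0    0    1    0    0    0    1]
Fix exponent of t at 1, γ at 0, ω at 0, X1 at 0; solve each RREF row for its pivot's exponent:
  r0: exp(f) + (-1)·1 = 0 ⇒ exp(f) = 1
  r1: exp(i) + (0)·1 = 0 ⇒ exp(i) = 0
  r2: exp(ΔT) + (0)·1 = 0 ⇒ exp(ΔT) = 0
Π_2 = f · t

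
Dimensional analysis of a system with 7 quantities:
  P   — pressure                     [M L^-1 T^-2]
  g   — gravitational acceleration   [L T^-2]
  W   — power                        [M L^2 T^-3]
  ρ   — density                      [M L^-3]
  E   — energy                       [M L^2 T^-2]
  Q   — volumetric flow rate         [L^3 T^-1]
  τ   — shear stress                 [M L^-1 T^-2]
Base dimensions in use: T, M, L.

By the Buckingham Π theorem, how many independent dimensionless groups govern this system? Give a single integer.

4

Write exponents as rows T,M,L / cols P,g,W,ρ,E,Q,τ:
  T: [-2 -2 -3  0 -2 -1 -2]
  M: [ 1  0  1  1  1  0  1]
  L: [-1  1  2 -3  2  3 -1]
Row reduction gives pivot columns P,g,W; rank = 3
7 vars − rank 3 = 4 Π groups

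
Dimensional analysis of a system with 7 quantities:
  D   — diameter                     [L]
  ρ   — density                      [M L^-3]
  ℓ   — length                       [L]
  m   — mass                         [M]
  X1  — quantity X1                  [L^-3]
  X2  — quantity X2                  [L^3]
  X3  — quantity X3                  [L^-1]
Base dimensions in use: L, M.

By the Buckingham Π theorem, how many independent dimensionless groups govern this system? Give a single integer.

Write exponents as rows L,M / cols D,ρ,ℓ,m,X1,X2,X3:
  L: [ 1 -3  1  0 -3  3 -1]
  M: [ 0  1  0  1  0  0  0]
Echelon form has 2 nonzero rows (pivots: D,ρ)
Π count = n − r = 7 − 2 = 5

5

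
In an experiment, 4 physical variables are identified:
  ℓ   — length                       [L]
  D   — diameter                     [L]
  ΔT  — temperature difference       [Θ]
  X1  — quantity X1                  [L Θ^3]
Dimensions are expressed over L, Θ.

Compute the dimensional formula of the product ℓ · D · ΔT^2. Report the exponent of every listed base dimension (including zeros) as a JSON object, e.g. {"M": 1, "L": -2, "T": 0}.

Dimensional matrix (L×Θ by ℓ×D×ΔT×X1):
  L: [ 1  1  0  1]
  Θ: [ 0  0  1  3]
  [L]: (1)·1+(1)·1+(2)·0 = 2
  [Θ]: (1)·0+(1)·0+(2)·1 = 2
⇒ L^2 Θ^2

{"L": 2, "Θ": 2}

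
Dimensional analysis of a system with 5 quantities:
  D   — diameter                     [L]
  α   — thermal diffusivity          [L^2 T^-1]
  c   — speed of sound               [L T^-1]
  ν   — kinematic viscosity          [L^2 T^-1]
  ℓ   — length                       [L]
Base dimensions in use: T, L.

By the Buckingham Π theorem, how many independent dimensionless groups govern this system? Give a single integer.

Write exponents as rows T,L / cols D,α,c,ν,ℓ:
  T: [ 0 -1 -1 -1  0]
  L: [ 1  2  1  2  1]
Echelon form has 2 nonzero rows (pivots: D,α)
n=5, r=2 ⇒ 3 dimensionless groups

3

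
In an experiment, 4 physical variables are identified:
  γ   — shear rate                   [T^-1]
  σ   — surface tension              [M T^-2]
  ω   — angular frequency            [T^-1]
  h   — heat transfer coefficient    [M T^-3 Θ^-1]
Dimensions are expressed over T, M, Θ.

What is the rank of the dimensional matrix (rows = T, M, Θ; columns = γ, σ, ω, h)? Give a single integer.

3

Write exponents as rows T,M,Θ / cols γ,σ,ω,h:
  T: [-1 -2 -1 -3]
  M: [ 0  1  0  1]
  Θ: [ 0  0  0 -1]
Row reduction gives pivot columns γ,σ,h; rank = 3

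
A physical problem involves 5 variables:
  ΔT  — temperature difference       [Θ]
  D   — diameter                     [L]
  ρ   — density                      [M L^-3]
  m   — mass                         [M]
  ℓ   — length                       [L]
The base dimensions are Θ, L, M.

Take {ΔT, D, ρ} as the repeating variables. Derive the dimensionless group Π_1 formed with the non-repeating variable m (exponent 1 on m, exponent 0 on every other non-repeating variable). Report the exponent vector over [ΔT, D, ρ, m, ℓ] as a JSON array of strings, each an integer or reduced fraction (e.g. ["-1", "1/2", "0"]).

["0", "-3", "-1", "1", "0"]

Exponent matrix [Θ,L,M] × [ΔT,D,ρ,m,ℓ]:
  Θ: [ 1  0  0  0  0]
  L: [ 0  1 -3  0  1]
  M: [ 0  0  1  1  0]
Echelon form has 3 nonzero rows (pivots: ΔT,D,ρ)
Repeat: ΔT,D,ρ; free: m,ℓ
RREF:
  r0: [   1    0    0    0    0]
  r1: [   0    1    0    3    1]
  r2: [   0    0    1    1    0]
Fix exponent of m at 1, ℓ at 0; solve each RREF row for its pivot's exponent:
  r0: exp(ΔT) + (0)·1 = 0 ⇒ exp(ΔT) = 0
  r1: exp(D) + (3)·1 = 0 ⇒ exp(D) = -3
  r2: exp(ρ) + (1)·1 = 0 ⇒ exp(ρ) = -1
Π_1 = D^-3 · ρ^-1 · m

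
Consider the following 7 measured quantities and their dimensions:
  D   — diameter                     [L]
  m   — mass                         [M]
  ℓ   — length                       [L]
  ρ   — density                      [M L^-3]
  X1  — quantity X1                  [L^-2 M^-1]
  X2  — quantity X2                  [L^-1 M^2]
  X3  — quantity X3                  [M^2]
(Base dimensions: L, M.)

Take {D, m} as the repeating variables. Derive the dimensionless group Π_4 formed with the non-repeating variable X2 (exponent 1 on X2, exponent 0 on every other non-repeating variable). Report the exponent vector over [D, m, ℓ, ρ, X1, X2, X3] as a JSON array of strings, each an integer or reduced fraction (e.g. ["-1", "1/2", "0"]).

["1", "-2", "0", "0", "0", "1", "0"]

Write exponents as rows L,M / cols D,m,ℓ,ρ,X1,X2,X3:
  L: [ 1  0  1 -3 -2 -1  0]
  M: [ 0  1  0  1 -1  2  2]
Row reduction gives pivot columns D,m; rank = 2
Repeat: D,m; free: ℓ,ρ,X1,X2,X3
RREF:
  r0: [   1    0    1   -3   -2   -1    0]
  r1: [   0    1    0    1   -1    2    2]
Fix exponent of X2 at 1, ℓ at 0, ρ at 0, X1 at 0, X3 at 0; solve each RREF row for its pivot's exponent:
  r0: exp(D) + (-1)·1 = 0 ⇒ exp(D) = 1
  r1: exp(m) + (2)·1 = 0 ⇒ exp(m) = -2
Π_4 = D · m^-2 · X2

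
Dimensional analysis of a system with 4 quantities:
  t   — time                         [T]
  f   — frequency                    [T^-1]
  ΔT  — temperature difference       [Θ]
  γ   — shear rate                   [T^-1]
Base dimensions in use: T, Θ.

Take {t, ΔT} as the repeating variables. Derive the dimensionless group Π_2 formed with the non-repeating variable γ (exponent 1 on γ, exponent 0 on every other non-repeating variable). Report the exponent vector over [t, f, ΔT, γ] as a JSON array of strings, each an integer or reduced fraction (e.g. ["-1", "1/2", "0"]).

Write exponents as rows T,Θ / cols t,f,ΔT,γ:
  T: [ 1 -1  0 -1]
  Θ: [ 0  0  1  0]
Row reduction gives pivot columns t,ΔT; rank = 2
Pivot set = {t,ΔT}, free = {f,γ}
RREF:
  r0: [   1   -1    0   -1]
  r1: [   0    0    1    0]
Fix exponent of γ at 1, f at 0; solve each RREF row for its pivot's exponent:
  r0: exp(t) + (-1)·1 = 0 ⇒ exp(t) = 1
  r1: exp(ΔT) + (0)·1 = 0 ⇒ exp(ΔT) = 0
Π_2 = t · γ

["1", "0", "0", "1"]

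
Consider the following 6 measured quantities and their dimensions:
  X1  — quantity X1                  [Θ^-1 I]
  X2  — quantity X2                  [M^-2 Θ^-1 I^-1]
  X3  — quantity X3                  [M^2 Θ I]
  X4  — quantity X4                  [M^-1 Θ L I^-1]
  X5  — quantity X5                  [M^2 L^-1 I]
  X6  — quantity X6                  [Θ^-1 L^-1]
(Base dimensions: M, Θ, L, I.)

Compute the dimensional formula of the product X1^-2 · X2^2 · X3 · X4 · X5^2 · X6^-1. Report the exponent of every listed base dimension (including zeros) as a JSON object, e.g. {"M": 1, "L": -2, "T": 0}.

Dimensional matrix (M×Θ×L×I by X1×X2×X3×X4×X5×X6):
  M: [ 0 -2  2 -1  2  0]
  Θ: [-1 -1  1  1  0 -1]
  L: [ 0  0  0  1 -1 -1]
  I: [ 1 -1  1 -1  1  0]
  [M]: (-2)·0+(2)·-2+(1)·2+(1)·-1+(2)·2+(-1)·0 = 1
  [Θ]: (-2)·-1+(2)·-1+(1)·1+(1)·1+(2)·0+(-1)·-1 = 3
  [L]: (-2)·0+(2)·0+(1)·0+(1)·1+(2)·-1+(-1)·-1 = 0
  [I]: (-2)·1+(2)·-1+(1)·1+(1)·-1+(2)·1+(-1)·0 = -2
⇒ M Θ^3 I^-2

{"M": 1, "Θ": 3, "L": 0, "I": -2}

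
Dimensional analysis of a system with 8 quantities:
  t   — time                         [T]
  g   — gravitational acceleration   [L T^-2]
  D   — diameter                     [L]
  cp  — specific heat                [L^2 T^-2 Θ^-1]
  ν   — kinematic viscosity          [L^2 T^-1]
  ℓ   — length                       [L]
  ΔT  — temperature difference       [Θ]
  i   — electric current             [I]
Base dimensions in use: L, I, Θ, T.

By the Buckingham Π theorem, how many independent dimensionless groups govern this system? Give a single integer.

Write exponents as rows L,I,Θ,T / cols t,g,D,cp,ν,ℓ,ΔT,i:
  L: [ 0  1  1  2  2  1  0  0]
  I: [ 0  0  0  0  0  0  0  1]
  Θ: [ 0  0  0 -1  0  0  1  0]
  T: [ 1 -2  0 -2 -1  0  0  0]
Row reduction gives pivot columns t,g,cp,i; rank = 4
n=8, r=4 ⇒ 4 dimensionless groups

4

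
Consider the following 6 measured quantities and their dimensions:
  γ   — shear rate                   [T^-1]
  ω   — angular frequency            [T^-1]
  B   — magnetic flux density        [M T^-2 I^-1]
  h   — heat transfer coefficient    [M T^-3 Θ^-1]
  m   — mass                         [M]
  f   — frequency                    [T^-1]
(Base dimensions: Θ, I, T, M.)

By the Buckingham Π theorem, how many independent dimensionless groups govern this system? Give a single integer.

2

Exponent matrix [Θ,I,T,M] × [γ,ω,B,h,m,f]:
  Θ: [ 0  0  0 -1  0  0]
  I: [ 0  0 -1  0  0  0]
  T: [-1 -1 -2 -3  0 -1]
  M: [ 0  0  1  1  1  0]
RREF → pivots at {γ,B,h,m} ⇒ r = 4
n=6, r=4 ⇒ 2 dimensionless groups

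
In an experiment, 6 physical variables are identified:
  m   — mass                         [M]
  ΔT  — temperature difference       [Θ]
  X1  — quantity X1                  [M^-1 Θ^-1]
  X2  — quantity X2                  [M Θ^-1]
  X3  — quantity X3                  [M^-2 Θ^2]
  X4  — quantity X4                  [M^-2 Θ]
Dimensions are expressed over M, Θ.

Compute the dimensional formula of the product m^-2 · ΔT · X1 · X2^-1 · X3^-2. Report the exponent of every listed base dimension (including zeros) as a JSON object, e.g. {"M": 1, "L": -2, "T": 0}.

{"M": 0, "Θ": -3}

Exponent matrix [M,Θ] × [m,ΔT,X1,X2,X3,X4]:
  M: [ 1  0 -1  1 -2 -2]
  Θ: [ 0  1 -1 -1  2  1]
  [M]: (-2)·1+(1)·0+(1)·-1+(-1)·1+(-2)·-2 = 0
  [Θ]: (-2)·0+(1)·1+(1)·-1+(-1)·-1+(-2)·2 = -3
⇒ Θ^-3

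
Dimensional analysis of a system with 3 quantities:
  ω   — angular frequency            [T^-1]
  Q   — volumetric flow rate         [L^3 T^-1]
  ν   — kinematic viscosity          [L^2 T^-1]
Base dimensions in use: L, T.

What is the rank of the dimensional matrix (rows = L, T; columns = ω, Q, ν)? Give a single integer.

2

Exponent matrix [L,T] × [ω,Q,ν]:
  L: [ 0  3  2]
  T: [-1 -1 -1]
RREF → pivots at {ω,Q} ⇒ r = 2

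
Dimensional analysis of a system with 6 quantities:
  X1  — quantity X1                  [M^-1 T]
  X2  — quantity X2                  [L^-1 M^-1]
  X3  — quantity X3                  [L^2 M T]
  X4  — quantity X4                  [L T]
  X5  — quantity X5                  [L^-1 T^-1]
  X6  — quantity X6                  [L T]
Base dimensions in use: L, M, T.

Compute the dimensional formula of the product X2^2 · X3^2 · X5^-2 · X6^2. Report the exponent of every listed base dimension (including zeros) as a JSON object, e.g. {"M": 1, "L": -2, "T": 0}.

{"L": 6, "M": 0, "T": 6}

Write exponents as rows L,M,T / cols X1,X2,X3,X4,X5,X6:
  L: [ 0 -1  2  1 -1  1]
  M: [-1 -1  1  0  0  0]
  T: [ 1  0  1  1 -1  1]
  [L]: (2)·-1+(2)·2+(-2)·-1+(2)·1 = 6
  [M]: (2)·-1+(2)·1+(-2)·0+(2)·0 = 0
  [T]: (2)·0+(2)·1+(-2)·-1+(2)·1 = 6
⇒ L^6 T^6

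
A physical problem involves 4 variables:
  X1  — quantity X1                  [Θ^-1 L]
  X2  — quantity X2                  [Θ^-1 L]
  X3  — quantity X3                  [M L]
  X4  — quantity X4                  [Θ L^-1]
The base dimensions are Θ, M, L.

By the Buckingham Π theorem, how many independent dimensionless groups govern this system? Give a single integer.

2

Dimensional matrix (Θ×M×L by X1×X2×X3×X4):
  Θ: [-1 -1  0  1]
  M: [ 0  0  1  0]
  L: [ 1  1  1 -1]
RREF → pivots at {X1,X3} ⇒ r = 2
Π count = n − r = 4 − 2 = 2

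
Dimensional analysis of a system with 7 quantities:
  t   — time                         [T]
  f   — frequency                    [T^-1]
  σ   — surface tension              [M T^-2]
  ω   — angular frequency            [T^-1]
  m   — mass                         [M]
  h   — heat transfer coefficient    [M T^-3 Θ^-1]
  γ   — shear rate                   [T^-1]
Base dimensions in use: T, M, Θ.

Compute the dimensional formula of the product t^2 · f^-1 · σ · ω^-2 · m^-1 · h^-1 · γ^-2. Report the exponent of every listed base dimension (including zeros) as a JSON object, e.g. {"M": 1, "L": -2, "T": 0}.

{"T": 8, "M": -1, "Θ": 1}

Dimensional matrix (T×M×Θ by t×f×σ×ω×m×h×γ):
  T: [ 1 -1 -2 -1  0 -3 -1]
  M: [ 0  0  1  0  1  1  0]
  Θ: [ 0  0  0  0  0 -1  0]
  [T]: (2)·1+(-1)·-1+(1)·-2+(-2)·-1+(-1)·0+(-1)·-3+(-2)·-1 = 8
  [M]: (2)·0+(-1)·0+(1)·1+(-2)·0+(-1)·1+(-1)·1+(-2)·0 = -1
  [Θ]: (2)·0+(-1)·0+(1)·0+(-2)·0+(-1)·0+(-1)·-1+(-2)·0 = 1
⇒ T^8 M^-1 Θ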